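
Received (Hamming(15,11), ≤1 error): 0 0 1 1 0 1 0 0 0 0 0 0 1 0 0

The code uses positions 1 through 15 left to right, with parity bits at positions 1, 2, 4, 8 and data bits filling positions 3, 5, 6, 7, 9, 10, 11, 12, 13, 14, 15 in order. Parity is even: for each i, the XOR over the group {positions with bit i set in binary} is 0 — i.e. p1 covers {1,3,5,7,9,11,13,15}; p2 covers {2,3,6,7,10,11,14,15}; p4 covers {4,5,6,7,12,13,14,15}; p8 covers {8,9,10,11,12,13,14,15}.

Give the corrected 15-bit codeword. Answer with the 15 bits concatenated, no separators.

001101000001100

s1 (pos 1,3,5,7,9,11,13,15): 0⊕1⊕0⊕0⊕0⊕0⊕1⊕0 = 0
s2 (pos 2,3,6,7,10,11,14,15): 0⊕1⊕1⊕0⊕0⊕0⊕0⊕0 = 0
s4 (pos 4,5,6,7,12,13,14,15): 1⊕0⊕1⊕0⊕0⊕1⊕0⊕0 = 1
s8 (pos 8,9,10,11,12,13,14,15): 0⊕0⊕0⊕0⊕0⊕1⊕0⊕0 = 1
Syndrome s8…s1 = 1100 → error at position 12.
Flip position 12: 001101000000100 → 001101000001100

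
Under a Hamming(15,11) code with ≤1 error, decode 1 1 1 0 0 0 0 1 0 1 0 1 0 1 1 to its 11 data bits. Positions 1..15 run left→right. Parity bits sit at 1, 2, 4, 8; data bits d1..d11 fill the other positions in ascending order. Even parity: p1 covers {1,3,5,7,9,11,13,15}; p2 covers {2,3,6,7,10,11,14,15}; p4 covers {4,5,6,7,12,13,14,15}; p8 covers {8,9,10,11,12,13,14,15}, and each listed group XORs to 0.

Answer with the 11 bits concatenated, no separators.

10000101010

s1 (pos 1,3,5,7,9,11,13,15): 1⊕1⊕0⊕0⊕0⊕0⊕0⊕1 = 1
s2 (pos 2,3,6,7,10,11,14,15): 1⊕1⊕0⊕0⊕1⊕0⊕1⊕1 = 1
s4 (pos 4,5,6,7,12,13,14,15): 0⊕0⊕0⊕0⊕1⊕0⊕1⊕1 = 1
s8 (pos 8,9,10,11,12,13,14,15): 1⊕0⊕1⊕0⊕1⊕0⊕1⊕1 = 1
Syndrome s8…s1 = 1111 → error at position 15.
Flip position 15: 111000010101011 → 111000010101010
Read data bits from positions 3,5,6,7,9,10,11,12,13,14,15: 10000101010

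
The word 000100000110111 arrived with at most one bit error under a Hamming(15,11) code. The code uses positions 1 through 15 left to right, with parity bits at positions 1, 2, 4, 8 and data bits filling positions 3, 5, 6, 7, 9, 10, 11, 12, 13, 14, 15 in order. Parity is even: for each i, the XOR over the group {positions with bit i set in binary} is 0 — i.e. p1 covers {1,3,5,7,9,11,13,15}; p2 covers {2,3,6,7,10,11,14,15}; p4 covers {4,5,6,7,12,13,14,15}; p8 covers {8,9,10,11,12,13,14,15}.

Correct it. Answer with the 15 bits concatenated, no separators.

000100001110111

s1 (pos 1,3,5,7,9,11,13,15): 0⊕0⊕0⊕0⊕0⊕1⊕1⊕1 = 1
s2 (pos 2,3,6,7,10,11,14,15): 0⊕0⊕0⊕0⊕1⊕1⊕1⊕1 = 0
s4 (pos 4,5,6,7,12,13,14,15): 1⊕0⊕0⊕0⊕0⊕1⊕1⊕1 = 0
s8 (pos 8,9,10,11,12,13,14,15): 0⊕0⊕1⊕1⊕0⊕1⊕1⊕1 = 1
Syndrome s8…s1 = 1001 → error at position 9.
Flip position 9: 000100000110111 → 000100001110111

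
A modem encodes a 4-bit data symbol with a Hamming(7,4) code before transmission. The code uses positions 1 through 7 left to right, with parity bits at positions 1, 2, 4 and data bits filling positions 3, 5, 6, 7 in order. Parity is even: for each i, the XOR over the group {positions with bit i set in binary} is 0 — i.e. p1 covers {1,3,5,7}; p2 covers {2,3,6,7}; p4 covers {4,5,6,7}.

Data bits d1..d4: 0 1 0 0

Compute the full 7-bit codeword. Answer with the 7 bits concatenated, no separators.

1001100

Place data at non-parity positions: p1 p2 0 p4 1 0 0
p1 (pos 1,3,5,7): XOR of data positions = 0⊕1⊕0 = 1
p2 (pos 2,3,6,7): XOR of data positions = 0⊕0⊕0 = 0
p4 (pos 4,5,6,7): XOR of data positions = 1⊕0⊕0 = 1
Codeword: 1001100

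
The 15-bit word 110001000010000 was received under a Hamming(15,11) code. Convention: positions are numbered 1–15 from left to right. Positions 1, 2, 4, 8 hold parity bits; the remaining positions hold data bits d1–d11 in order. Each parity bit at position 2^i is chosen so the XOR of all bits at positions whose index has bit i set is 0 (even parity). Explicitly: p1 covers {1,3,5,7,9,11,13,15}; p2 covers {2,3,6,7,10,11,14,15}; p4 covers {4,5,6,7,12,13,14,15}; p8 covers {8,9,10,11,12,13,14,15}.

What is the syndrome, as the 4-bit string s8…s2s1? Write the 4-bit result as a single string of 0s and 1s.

s1 (pos 1,3,5,7,9,11,13,15): 1⊕0⊕0⊕0⊕0⊕1⊕0⊕0 = 0
s2 (pos 2,3,6,7,10,11,14,15): 1⊕0⊕1⊕0⊕0⊕1⊕0⊕0 = 1
s4 (pos 4,5,6,7,12,13,14,15): 0⊕0⊕1⊕0⊕0⊕0⊕0⊕0 = 1
s8 (pos 8,9,10,11,12,13,14,15): 0⊕0⊕0⊕1⊕0⊕0⊕0⊕0 = 1
Syndrome s8…s1 = 1110 → error at position 14.

1110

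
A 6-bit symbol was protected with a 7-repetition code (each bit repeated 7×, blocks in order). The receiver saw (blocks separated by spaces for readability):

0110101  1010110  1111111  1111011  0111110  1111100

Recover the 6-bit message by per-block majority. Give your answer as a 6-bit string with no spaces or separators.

111111

Block 1 (0110101): 4 ones → 1
Block 2 (1010110): 4 ones → 1
Block 3 (1111111): 7 ones → 1
Block 4 (1111011): 6 ones → 1
Block 5 (0111110): 5 ones → 1
Block 6 (1111100): 5 ones → 1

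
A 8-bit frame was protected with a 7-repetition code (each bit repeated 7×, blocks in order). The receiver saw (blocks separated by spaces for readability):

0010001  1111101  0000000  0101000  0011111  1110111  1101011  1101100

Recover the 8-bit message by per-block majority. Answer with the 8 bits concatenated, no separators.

Block 1 (0010001): 2 ones → 0
Block 2 (1111101): 6 ones → 1
Block 3 (0000000): 0 ones → 0
Block 4 (0101000): 2 ones → 0
Block 5 (0011111): 5 ones → 1
Block 6 (1110111): 6 ones → 1
Block 7 (1101011): 5 ones → 1
Block 8 (1101100): 4 ones → 1

01001111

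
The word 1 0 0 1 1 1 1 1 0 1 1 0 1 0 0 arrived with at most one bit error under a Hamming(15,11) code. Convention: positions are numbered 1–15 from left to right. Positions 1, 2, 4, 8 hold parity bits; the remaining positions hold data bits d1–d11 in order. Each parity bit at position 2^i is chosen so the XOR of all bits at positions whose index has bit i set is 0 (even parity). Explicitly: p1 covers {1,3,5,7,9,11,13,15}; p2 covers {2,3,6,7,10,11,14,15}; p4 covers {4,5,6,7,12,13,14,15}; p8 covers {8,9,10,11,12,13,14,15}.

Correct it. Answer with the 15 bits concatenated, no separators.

100101110110100

s1 (pos 1,3,5,7,9,11,13,15): 1⊕0⊕1⊕1⊕0⊕1⊕1⊕0 = 1
s2 (pos 2,3,6,7,10,11,14,15): 0⊕0⊕1⊕1⊕1⊕1⊕0⊕0 = 0
s4 (pos 4,5,6,7,12,13,14,15): 1⊕1⊕1⊕1⊕0⊕1⊕0⊕0 = 1
s8 (pos 8,9,10,11,12,13,14,15): 1⊕0⊕1⊕1⊕0⊕1⊕0⊕0 = 0
Syndrome s8…s1 = 0101 → error at position 5.
Flip position 5: 100111110110100 → 100101110110100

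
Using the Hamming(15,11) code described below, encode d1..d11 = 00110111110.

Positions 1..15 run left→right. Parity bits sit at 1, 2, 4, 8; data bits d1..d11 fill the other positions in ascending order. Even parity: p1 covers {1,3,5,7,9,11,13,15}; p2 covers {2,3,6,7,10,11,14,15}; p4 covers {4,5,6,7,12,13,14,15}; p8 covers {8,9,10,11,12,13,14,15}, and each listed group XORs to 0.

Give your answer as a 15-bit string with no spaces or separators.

110101110111110

Place data at non-parity positions: p1 p2 0 p4 0 1 1 p8 0 1 1 1 1 1 0
p1 (pos 1,3,5,7,9,11,13,15): XOR of data positions = 0⊕0⊕1⊕0⊕1⊕1⊕0 = 1
p2 (pos 2,3,6,7,10,11,14,15): XOR of data positions = 0⊕1⊕1⊕1⊕1⊕1⊕0 = 1
p4 (pos 4,5,6,7,12,13,14,15): XOR of data positions = 0⊕1⊕1⊕1⊕1⊕1⊕0 = 1
p8 (pos 8,9,10,11,12,13,14,15): XOR of data positions = 0⊕1⊕1⊕1⊕1⊕1⊕0 = 1
Codeword: 110101110111110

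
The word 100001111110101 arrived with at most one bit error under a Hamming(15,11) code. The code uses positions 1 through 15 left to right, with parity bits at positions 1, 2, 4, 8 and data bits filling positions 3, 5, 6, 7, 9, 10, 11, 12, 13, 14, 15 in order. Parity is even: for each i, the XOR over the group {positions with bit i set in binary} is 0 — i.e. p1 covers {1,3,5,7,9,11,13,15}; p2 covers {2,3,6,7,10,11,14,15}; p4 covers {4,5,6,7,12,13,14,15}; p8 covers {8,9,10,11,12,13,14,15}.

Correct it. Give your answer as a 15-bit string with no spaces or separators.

110001111110101

s1 (pos 1,3,5,7,9,11,13,15): 1⊕0⊕0⊕1⊕1⊕1⊕1⊕1 = 0
s2 (pos 2,3,6,7,10,11,14,15): 0⊕0⊕1⊕1⊕1⊕1⊕0⊕1 = 1
s4 (pos 4,5,6,7,12,13,14,15): 0⊕0⊕1⊕1⊕0⊕1⊕0⊕1 = 0
s8 (pos 8,9,10,11,12,13,14,15): 1⊕1⊕1⊕1⊕0⊕1⊕0⊕1 = 0
Syndrome s8…s1 = 0010 → error at position 2.
Flip position 2: 100001111110101 → 110001111110101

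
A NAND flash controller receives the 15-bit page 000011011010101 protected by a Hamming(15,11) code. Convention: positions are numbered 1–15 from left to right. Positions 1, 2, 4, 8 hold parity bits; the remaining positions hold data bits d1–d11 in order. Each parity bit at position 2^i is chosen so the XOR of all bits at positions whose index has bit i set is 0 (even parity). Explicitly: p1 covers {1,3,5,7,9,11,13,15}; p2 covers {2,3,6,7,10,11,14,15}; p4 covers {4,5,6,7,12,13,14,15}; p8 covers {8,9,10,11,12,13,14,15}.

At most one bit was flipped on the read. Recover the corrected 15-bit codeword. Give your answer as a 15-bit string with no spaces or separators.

s1 (pos 1,3,5,7,9,11,13,15): 0⊕0⊕1⊕0⊕1⊕1⊕1⊕1 = 1
s2 (pos 2,3,6,7,10,11,14,15): 0⊕0⊕1⊕0⊕0⊕1⊕0⊕1 = 1
s4 (pos 4,5,6,7,12,13,14,15): 0⊕1⊕1⊕0⊕0⊕1⊕0⊕1 = 0
s8 (pos 8,9,10,11,12,13,14,15): 1⊕1⊕0⊕1⊕0⊕1⊕0⊕1 = 1
Syndrome s8…s1 = 1011 → error at position 11.
Flip position 11: 000011011010101 → 000011011000101

000011011000101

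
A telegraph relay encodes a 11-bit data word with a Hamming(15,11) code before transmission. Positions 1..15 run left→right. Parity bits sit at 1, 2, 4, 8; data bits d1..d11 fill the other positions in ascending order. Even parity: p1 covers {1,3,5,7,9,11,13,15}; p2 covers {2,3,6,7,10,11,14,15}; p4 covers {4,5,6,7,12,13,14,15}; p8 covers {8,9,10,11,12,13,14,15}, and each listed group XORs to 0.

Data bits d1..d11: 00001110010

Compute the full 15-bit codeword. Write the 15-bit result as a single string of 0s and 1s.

010100001110010

Place data at non-parity positions: p1 p2 0 p4 0 0 0 p8 1 1 1 0 0 1 0
p1 (pos 1,3,5,7,9,11,13,15): XOR of data positions = 0⊕0⊕0⊕1⊕1⊕0⊕0 = 0
p2 (pos 2,3,6,7,10,11,14,15): XOR of data positions = 0⊕0⊕0⊕1⊕1⊕1⊕0 = 1
p4 (pos 4,5,6,7,12,13,14,15): XOR of data positions = 0⊕0⊕0⊕0⊕0⊕1⊕0 = 1
p8 (pos 8,9,10,11,12,13,14,15): XOR of data positions = 1⊕1⊕1⊕0⊕0⊕1⊕0 = 0
Codeword: 010100001110010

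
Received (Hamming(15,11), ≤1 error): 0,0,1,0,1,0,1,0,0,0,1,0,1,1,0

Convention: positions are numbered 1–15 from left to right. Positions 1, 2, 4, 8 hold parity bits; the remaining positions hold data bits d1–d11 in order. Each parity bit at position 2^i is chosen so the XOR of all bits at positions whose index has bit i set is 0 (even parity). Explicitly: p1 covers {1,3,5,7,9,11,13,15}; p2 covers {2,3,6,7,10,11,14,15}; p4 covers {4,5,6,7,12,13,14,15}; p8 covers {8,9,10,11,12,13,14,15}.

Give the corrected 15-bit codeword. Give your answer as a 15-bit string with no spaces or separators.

s1 (pos 1,3,5,7,9,11,13,15): 0⊕1⊕1⊕1⊕0⊕1⊕1⊕0 = 1
s2 (pos 2,3,6,7,10,11,14,15): 0⊕1⊕0⊕1⊕0⊕1⊕1⊕0 = 0
s4 (pos 4,5,6,7,12,13,14,15): 0⊕1⊕0⊕1⊕0⊕1⊕1⊕0 = 0
s8 (pos 8,9,10,11,12,13,14,15): 0⊕0⊕0⊕1⊕0⊕1⊕1⊕0 = 1
Syndrome s8…s1 = 1001 → error at position 9.
Flip position 9: 001010100010110 → 001010101010110

001010101010110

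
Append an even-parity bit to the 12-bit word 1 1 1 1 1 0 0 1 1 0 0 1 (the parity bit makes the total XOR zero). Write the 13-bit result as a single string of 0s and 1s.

XOR of the 12 data bits: 1⊕1⊕1⊕1⊕1⊕0⊕0⊕1⊕1⊕0⊕0⊕1 = 0
Parity bit = 0 (so all 13 bits XOR to 0).

1111100110010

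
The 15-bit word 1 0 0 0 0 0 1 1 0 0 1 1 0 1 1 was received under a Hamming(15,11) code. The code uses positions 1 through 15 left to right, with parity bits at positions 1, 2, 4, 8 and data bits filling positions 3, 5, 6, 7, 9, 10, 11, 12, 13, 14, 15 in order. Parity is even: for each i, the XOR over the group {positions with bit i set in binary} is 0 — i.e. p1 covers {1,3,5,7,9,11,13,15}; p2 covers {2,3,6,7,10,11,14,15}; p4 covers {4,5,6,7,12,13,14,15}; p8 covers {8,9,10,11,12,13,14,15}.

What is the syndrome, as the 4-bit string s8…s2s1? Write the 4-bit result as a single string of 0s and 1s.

s1 (pos 1,3,5,7,9,11,13,15): 1⊕0⊕0⊕1⊕0⊕1⊕0⊕1 = 0
s2 (pos 2,3,6,7,10,11,14,15): 0⊕0⊕0⊕1⊕0⊕1⊕1⊕1 = 0
s4 (pos 4,5,6,7,12,13,14,15): 0⊕0⊕0⊕1⊕1⊕0⊕1⊕1 = 0
s8 (pos 8,9,10,11,12,13,14,15): 1⊕0⊕0⊕1⊕1⊕0⊕1⊕1 = 1
Syndrome s8…s1 = 1000 → error at position 8.

1000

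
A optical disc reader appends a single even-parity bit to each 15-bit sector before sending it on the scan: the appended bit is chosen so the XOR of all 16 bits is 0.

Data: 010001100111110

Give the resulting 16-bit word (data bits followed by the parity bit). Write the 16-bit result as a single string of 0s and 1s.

0100011001111100

XOR of the 15 data bits: 0⊕1⊕0⊕0⊕0⊕1⊕1⊕0⊕0⊕1⊕1⊕1⊕1⊕1⊕0 = 0
Parity bit = 0 (so all 16 bits XOR to 0).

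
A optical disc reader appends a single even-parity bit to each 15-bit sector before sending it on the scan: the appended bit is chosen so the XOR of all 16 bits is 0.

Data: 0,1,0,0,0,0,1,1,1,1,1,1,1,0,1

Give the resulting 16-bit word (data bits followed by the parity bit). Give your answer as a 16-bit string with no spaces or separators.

0100001111111011

XOR of the 15 data bits: 0⊕1⊕0⊕0⊕0⊕0⊕1⊕1⊕1⊕1⊕1⊕1⊕1⊕0⊕1 = 1
Parity bit = 1 (so all 16 bits XOR to 0).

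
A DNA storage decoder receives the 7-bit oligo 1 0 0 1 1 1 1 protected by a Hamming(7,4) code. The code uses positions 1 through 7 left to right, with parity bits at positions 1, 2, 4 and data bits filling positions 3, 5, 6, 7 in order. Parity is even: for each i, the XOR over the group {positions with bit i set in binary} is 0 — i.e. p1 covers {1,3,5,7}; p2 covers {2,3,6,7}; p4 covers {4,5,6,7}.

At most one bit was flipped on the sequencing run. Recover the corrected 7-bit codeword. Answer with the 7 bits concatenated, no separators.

0001111

s1 (pos 1,3,5,7): 1⊕0⊕1⊕1 = 1
s2 (pos 2,3,6,7): 0⊕0⊕1⊕1 = 0
s4 (pos 4,5,6,7): 1⊕1⊕1⊕1 = 0
Syndrome s4…s1 = 001 → error at position 1.
Flip position 1: 1001111 → 0001111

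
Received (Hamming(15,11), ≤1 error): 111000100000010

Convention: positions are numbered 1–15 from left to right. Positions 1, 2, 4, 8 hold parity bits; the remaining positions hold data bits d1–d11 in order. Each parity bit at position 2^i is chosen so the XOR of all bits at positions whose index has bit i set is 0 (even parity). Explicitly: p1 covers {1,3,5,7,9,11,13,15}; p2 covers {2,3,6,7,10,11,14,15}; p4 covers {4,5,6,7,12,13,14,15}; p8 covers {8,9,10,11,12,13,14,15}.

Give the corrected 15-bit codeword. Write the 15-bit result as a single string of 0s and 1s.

s1 (pos 1,3,5,7,9,11,13,15): 1⊕1⊕0⊕1⊕0⊕0⊕0⊕0 = 1
s2 (pos 2,3,6,7,10,11,14,15): 1⊕1⊕0⊕1⊕0⊕0⊕1⊕0 = 0
s4 (pos 4,5,6,7,12,13,14,15): 0⊕0⊕0⊕1⊕0⊕0⊕1⊕0 = 0
s8 (pos 8,9,10,11,12,13,14,15): 0⊕0⊕0⊕0⊕0⊕0⊕1⊕0 = 1
Syndrome s8…s1 = 1001 → error at position 9.
Flip position 9: 111000100000010 → 111000101000010

111000101000010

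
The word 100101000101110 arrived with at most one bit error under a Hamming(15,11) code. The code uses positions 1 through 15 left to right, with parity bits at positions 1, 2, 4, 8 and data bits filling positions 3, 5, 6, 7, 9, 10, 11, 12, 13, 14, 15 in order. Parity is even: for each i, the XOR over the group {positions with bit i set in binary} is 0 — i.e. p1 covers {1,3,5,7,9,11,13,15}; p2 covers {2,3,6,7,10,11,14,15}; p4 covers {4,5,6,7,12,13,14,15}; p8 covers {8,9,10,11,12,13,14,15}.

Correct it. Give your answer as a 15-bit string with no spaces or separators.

s1 (pos 1,3,5,7,9,11,13,15): 1⊕0⊕0⊕0⊕0⊕0⊕1⊕0 = 0
s2 (pos 2,3,6,7,10,11,14,15): 0⊕0⊕1⊕0⊕1⊕0⊕1⊕0 = 1
s4 (pos 4,5,6,7,12,13,14,15): 1⊕0⊕1⊕0⊕1⊕1⊕1⊕0 = 1
s8 (pos 8,9,10,11,12,13,14,15): 0⊕0⊕1⊕0⊕1⊕1⊕1⊕0 = 0
Syndrome s8…s1 = 0110 → error at position 6.
Flip position 6: 100101000101110 → 100100000101110

100100000101110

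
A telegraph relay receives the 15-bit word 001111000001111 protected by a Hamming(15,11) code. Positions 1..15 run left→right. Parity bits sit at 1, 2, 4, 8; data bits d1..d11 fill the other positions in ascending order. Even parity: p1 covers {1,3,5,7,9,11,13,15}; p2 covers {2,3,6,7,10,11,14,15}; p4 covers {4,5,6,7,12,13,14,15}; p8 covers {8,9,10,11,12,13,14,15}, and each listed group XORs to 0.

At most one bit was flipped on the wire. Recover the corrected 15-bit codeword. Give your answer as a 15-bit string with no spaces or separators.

s1 (pos 1,3,5,7,9,11,13,15): 0⊕1⊕1⊕0⊕0⊕0⊕1⊕1 = 0
s2 (pos 2,3,6,7,10,11,14,15): 0⊕1⊕1⊕0⊕0⊕0⊕1⊕1 = 0
s4 (pos 4,5,6,7,12,13,14,15): 1⊕1⊕1⊕0⊕1⊕1⊕1⊕1 = 1
s8 (pos 8,9,10,11,12,13,14,15): 0⊕0⊕0⊕0⊕1⊕1⊕1⊕1 = 0
Syndrome s8…s1 = 0100 → error at position 4.
Flip position 4: 001111000001111 → 001011000001111

001011000001111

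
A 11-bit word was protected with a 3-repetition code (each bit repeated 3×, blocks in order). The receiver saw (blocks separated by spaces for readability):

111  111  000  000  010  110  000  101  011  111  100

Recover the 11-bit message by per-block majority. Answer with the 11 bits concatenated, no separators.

Block 1 (111): 3 ones → 1
Block 2 (111): 3 ones → 1
Block 3 (000): 0 ones → 0
Block 4 (000): 0 ones → 0
Block 5 (010): 1 one → 0
Block 6 (110): 2 ones → 1
Block 7 (000): 0 ones → 0
Block 8 (101): 2 ones → 1
Block 9 (011): 2 ones → 1
Block 10 (111): 3 ones → 1
Block 11 (100): 1 one → 0

11000101110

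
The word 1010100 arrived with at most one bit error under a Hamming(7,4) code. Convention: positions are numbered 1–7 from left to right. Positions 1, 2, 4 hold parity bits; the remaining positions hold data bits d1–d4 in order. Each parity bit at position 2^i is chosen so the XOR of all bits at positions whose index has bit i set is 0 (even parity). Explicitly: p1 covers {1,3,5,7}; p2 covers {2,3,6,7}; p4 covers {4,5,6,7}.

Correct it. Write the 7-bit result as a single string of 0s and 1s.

1010101

s1 (pos 1,3,5,7): 1⊕1⊕1⊕0 = 1
s2 (pos 2,3,6,7): 0⊕1⊕0⊕0 = 1
s4 (pos 4,5,6,7): 0⊕1⊕0⊕0 = 1
Syndrome s4…s1 = 111 → error at position 7.
Flip position 7: 1010100 → 1010101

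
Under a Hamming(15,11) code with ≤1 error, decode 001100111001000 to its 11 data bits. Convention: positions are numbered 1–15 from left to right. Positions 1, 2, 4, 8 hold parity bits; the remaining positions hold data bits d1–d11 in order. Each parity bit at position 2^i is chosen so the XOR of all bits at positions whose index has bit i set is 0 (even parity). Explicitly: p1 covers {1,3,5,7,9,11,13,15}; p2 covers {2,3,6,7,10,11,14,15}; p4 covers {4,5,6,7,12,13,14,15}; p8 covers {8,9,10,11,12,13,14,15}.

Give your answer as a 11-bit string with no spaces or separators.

s1 (pos 1,3,5,7,9,11,13,15): 0⊕1⊕0⊕1⊕1⊕0⊕0⊕0 = 1
s2 (pos 2,3,6,7,10,11,14,15): 0⊕1⊕0⊕1⊕0⊕0⊕0⊕0 = 0
s4 (pos 4,5,6,7,12,13,14,15): 1⊕0⊕0⊕1⊕1⊕0⊕0⊕0 = 1
s8 (pos 8,9,10,11,12,13,14,15): 1⊕1⊕0⊕0⊕1⊕0⊕0⊕0 = 1
Syndrome s8…s1 = 1101 → error at position 13.
Flip position 13: 001100111001000 → 001100111001100
Read data bits from positions 3,5,6,7,9,10,11,12,13,14,15: 10011001100

10011001100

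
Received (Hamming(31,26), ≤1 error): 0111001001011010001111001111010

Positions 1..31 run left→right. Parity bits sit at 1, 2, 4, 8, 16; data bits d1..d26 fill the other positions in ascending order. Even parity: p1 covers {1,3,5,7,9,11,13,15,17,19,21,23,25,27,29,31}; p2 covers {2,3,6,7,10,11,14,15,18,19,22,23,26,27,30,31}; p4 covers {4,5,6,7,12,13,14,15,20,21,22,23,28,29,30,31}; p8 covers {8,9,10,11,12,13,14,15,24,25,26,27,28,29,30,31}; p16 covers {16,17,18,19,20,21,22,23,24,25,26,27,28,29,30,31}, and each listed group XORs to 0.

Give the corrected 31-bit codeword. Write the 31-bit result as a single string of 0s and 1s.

s1 (pos 1,3,5,7,9,11,13,15,17,19,21,23,25,27,29,31): 0⊕1⊕0⊕1⊕0⊕0⊕1⊕1⊕0⊕1⊕1⊕0⊕1⊕1⊕0⊕0 = 0
s2 (pos 2,3,6,7,10,11,14,15,18,19,22,23,26,27,30,31): 1⊕1⊕0⊕1⊕1⊕0⊕0⊕1⊕0⊕1⊕1⊕0⊕1⊕1⊕1⊕0 = 0
s4 (pos 4,5,6,7,12,13,14,15,20,21,22,23,28,29,30,31): 1⊕0⊕0⊕1⊕1⊕1⊕0⊕1⊕1⊕1⊕1⊕0⊕1⊕0⊕1⊕0 = 0
s8 (pos 8,9,10,11,12,13,14,15,24,25,26,27,28,29,30,31): 0⊕0⊕1⊕0⊕1⊕1⊕0⊕1⊕0⊕1⊕1⊕1⊕1⊕0⊕1⊕0 = 1
s16 (pos 16,17,18,19,20,21,22,23,24,25,26,27,28,29,30,31): 0⊕0⊕0⊕1⊕1⊕1⊕1⊕0⊕0⊕1⊕1⊕1⊕1⊕0⊕1⊕0 = 1
Syndrome s16…s1 = 11000 → error at position 24.
Flip position 24: 0111001001011010001111001111010 → 0111001001011010001111011111010

0111001001011010001111011111010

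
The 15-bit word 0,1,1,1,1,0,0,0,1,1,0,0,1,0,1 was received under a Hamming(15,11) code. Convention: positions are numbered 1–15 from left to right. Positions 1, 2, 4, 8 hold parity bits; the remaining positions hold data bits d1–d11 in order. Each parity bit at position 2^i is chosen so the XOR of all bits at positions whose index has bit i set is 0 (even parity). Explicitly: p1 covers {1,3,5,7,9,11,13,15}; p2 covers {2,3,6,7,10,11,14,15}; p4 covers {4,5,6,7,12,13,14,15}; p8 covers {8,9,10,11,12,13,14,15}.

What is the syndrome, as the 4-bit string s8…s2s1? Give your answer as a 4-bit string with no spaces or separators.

s1 (pos 1,3,5,7,9,11,13,15): 0⊕1⊕1⊕0⊕1⊕0⊕1⊕1 = 1
s2 (pos 2,3,6,7,10,11,14,15): 1⊕1⊕0⊕0⊕1⊕0⊕0⊕1 = 0
s4 (pos 4,5,6,7,12,13,14,15): 1⊕1⊕0⊕0⊕0⊕1⊕0⊕1 = 0
s8 (pos 8,9,10,11,12,13,14,15): 0⊕1⊕1⊕0⊕0⊕1⊕0⊕1 = 0
Syndrome s8…s1 = 0001 → error at position 1.

0001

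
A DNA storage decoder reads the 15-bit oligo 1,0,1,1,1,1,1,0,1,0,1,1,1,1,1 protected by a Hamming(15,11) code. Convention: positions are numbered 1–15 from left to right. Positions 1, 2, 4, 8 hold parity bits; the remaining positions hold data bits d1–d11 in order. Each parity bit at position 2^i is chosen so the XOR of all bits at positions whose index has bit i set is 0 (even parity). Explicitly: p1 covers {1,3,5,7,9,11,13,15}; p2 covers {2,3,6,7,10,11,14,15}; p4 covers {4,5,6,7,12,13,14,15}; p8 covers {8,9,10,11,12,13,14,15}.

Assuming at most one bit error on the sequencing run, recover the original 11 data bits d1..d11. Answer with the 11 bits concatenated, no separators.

11111011111

s1 (pos 1,3,5,7,9,11,13,15): 1⊕1⊕1⊕1⊕1⊕1⊕1⊕1 = 0
s2 (pos 2,3,6,7,10,11,14,15): 0⊕1⊕1⊕1⊕0⊕1⊕1⊕1 = 0
s4 (pos 4,5,6,7,12,13,14,15): 1⊕1⊕1⊕1⊕1⊕1⊕1⊕1 = 0
s8 (pos 8,9,10,11,12,13,14,15): 0⊕1⊕0⊕1⊕1⊕1⊕1⊕1 = 0
Syndrome s8…s1 = 0000 → no error.
Read data bits from positions 3,5,6,7,9,10,11,12,13,14,15: 11111011111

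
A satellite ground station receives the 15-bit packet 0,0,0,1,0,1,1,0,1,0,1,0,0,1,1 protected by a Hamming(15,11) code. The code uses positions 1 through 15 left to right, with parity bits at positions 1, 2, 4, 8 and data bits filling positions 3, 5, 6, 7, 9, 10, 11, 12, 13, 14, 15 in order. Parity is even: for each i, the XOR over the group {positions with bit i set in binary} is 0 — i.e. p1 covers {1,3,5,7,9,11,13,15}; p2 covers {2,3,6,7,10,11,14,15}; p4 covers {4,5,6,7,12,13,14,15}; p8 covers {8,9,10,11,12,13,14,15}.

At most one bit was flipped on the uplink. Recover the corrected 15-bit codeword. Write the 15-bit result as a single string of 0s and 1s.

s1 (pos 1,3,5,7,9,11,13,15): 0⊕0⊕0⊕1⊕1⊕1⊕0⊕1 = 0
s2 (pos 2,3,6,7,10,11,14,15): 0⊕0⊕1⊕1⊕0⊕1⊕1⊕1 = 1
s4 (pos 4,5,6,7,12,13,14,15): 1⊕0⊕1⊕1⊕0⊕0⊕1⊕1 = 1
s8 (pos 8,9,10,11,12,13,14,15): 0⊕1⊕0⊕1⊕0⊕0⊕1⊕1 = 0
Syndrome s8…s1 = 0110 → error at position 6.
Flip position 6: 000101101010011 → 000100101010011

000100101010011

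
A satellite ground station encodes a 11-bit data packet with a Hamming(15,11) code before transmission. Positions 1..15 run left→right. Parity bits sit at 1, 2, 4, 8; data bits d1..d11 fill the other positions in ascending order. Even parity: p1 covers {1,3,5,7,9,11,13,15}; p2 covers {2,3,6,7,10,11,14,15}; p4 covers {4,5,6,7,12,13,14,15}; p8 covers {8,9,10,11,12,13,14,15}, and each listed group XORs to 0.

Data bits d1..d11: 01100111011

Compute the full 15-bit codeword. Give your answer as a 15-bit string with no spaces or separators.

110111010111011

Place data at non-parity positions: p1 p2 0 p4 1 1 0 p8 0 1 1 1 0 1 1
p1 (pos 1,3,5,7,9,11,13,15): XOR of data positions = 0⊕1⊕0⊕0⊕1⊕0⊕1 = 1
p2 (pos 2,3,6,7,10,11,14,15): XOR of data positions = 0⊕1⊕0⊕1⊕1⊕1⊕1 = 1
p4 (pos 4,5,6,7,12,13,14,15): XOR of data positions = 1⊕1⊕0⊕1⊕0⊕1⊕1 = 1
p8 (pos 8,9,10,11,12,13,14,15): XOR of data positions = 0⊕1⊕1⊕1⊕0⊕1⊕1 = 1
Codeword: 110111010111011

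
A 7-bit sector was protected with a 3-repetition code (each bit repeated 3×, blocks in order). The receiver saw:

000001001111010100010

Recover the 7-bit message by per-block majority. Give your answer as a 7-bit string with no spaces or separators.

0001000

Block 1 (000): 0 ones → 0
Block 2 (001): 1 one → 0
Block 3 (001): 1 one → 0
Block 4 (111): 3 ones → 1
Block 5 (010): 1 one → 0
Block 6 (100): 1 one → 0
Block 7 (010): 1 one → 0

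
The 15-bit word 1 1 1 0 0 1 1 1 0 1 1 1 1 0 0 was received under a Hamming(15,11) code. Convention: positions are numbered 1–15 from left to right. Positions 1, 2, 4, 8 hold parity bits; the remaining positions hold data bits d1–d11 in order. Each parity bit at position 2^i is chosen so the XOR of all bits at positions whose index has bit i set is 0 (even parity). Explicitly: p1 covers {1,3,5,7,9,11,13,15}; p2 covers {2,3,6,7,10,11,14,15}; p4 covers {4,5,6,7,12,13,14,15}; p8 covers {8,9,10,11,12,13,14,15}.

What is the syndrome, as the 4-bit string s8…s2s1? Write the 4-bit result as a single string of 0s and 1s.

1001

s1 (pos 1,3,5,7,9,11,13,15): 1⊕1⊕0⊕1⊕0⊕1⊕1⊕0 = 1
s2 (pos 2,3,6,7,10,11,14,15): 1⊕1⊕1⊕1⊕1⊕1⊕0⊕0 = 0
s4 (pos 4,5,6,7,12,13,14,15): 0⊕0⊕1⊕1⊕1⊕1⊕0⊕0 = 0
s8 (pos 8,9,10,11,12,13,14,15): 1⊕0⊕1⊕1⊕1⊕1⊕0⊕0 = 1
Syndrome s8…s1 = 1001 → error at position 9.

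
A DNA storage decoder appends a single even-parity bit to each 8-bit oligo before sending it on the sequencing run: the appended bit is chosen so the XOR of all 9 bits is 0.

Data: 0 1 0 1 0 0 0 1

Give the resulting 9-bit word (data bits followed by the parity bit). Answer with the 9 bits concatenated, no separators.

010100011

XOR of the 8 data bits: 0⊕1⊕0⊕1⊕0⊕0⊕0⊕1 = 1
Parity bit = 1 (so all 9 bits XOR to 0).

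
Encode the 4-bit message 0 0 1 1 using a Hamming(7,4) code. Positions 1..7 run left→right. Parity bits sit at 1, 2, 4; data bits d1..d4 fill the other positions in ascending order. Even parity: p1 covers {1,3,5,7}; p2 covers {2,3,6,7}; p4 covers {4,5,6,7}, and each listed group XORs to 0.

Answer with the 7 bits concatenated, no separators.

1000011

Place data at non-parity positions: p1 p2 0 p4 0 1 1
p1 (pos 1,3,5,7): XOR of data positions = 0⊕0⊕1 = 1
p2 (pos 2,3,6,7): XOR of data positions = 0⊕1⊕1 = 0
p4 (pos 4,5,6,7): XOR of data positions = 0⊕1⊕1 = 0
Codeword: 1000011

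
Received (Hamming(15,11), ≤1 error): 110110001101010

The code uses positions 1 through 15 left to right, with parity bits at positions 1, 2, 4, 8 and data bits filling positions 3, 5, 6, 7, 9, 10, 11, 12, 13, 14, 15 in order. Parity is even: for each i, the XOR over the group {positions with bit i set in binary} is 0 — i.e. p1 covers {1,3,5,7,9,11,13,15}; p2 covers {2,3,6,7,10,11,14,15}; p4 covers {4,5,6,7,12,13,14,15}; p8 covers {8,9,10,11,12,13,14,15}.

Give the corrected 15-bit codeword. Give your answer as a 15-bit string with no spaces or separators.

s1 (pos 1,3,5,7,9,11,13,15): 1⊕0⊕1⊕0⊕1⊕0⊕0⊕0 = 1
s2 (pos 2,3,6,7,10,11,14,15): 1⊕0⊕0⊕0⊕1⊕0⊕1⊕0 = 1
s4 (pos 4,5,6,7,12,13,14,15): 1⊕1⊕0⊕0⊕1⊕0⊕1⊕0 = 0
s8 (pos 8,9,10,11,12,13,14,15): 0⊕1⊕1⊕0⊕1⊕0⊕1⊕0 = 0
Syndrome s8…s1 = 0011 → error at position 3.
Flip position 3: 110110001101010 → 111110001101010

111110001101010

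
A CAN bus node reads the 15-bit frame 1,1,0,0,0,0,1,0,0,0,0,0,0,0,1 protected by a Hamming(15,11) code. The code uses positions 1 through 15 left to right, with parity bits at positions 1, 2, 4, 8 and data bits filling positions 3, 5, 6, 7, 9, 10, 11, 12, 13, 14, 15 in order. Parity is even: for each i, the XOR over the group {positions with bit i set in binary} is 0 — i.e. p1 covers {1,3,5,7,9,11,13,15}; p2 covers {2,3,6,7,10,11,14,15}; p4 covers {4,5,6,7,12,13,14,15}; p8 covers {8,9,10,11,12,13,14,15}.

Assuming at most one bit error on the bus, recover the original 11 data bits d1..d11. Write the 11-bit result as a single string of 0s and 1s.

s1 (pos 1,3,5,7,9,11,13,15): 1⊕0⊕0⊕1⊕0⊕0⊕0⊕1 = 1
s2 (pos 2,3,6,7,10,11,14,15): 1⊕0⊕0⊕1⊕0⊕0⊕0⊕1 = 1
s4 (pos 4,5,6,7,12,13,14,15): 0⊕0⊕0⊕1⊕0⊕0⊕0⊕1 = 0
s8 (pos 8,9,10,11,12,13,14,15): 0⊕0⊕0⊕0⊕0⊕0⊕0⊕1 = 1
Syndrome s8…s1 = 1011 → error at position 11.
Flip position 11: 110000100000001 → 110000100010001
Read data bits from positions 3,5,6,7,9,10,11,12,13,14,15: 00010010001

00010010001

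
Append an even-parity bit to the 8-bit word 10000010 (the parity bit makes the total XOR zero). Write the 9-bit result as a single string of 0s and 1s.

XOR of the 8 data bits: 1⊕0⊕0⊕0⊕0⊕0⊕1⊕0 = 0
Parity bit = 0 (so all 9 bits XOR to 0).

100000100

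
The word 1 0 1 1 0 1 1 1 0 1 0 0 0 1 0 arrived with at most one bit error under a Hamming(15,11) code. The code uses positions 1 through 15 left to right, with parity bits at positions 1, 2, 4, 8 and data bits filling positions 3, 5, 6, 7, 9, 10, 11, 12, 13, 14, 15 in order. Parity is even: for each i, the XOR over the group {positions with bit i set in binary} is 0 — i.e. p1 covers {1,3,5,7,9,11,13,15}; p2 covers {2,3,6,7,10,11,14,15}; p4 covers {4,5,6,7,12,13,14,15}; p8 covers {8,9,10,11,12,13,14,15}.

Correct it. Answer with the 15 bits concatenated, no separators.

101101110110010

s1 (pos 1,3,5,7,9,11,13,15): 1⊕1⊕0⊕1⊕0⊕0⊕0⊕0 = 1
s2 (pos 2,3,6,7,10,11,14,15): 0⊕1⊕1⊕1⊕1⊕0⊕1⊕0 = 1
s4 (pos 4,5,6,7,12,13,14,15): 1⊕0⊕1⊕1⊕0⊕0⊕1⊕0 = 0
s8 (pos 8,9,10,11,12,13,14,15): 1⊕0⊕1⊕0⊕0⊕0⊕1⊕0 = 1
Syndrome s8…s1 = 1011 → error at position 11.
Flip position 11: 101101110100010 → 101101110110010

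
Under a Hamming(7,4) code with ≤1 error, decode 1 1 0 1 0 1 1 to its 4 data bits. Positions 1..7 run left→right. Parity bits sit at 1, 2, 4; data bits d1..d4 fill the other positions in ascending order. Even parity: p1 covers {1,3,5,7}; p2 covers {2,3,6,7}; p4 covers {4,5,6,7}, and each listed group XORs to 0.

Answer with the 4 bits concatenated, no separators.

s1 (pos 1,3,5,7): 1⊕0⊕0⊕1 = 0
s2 (pos 2,3,6,7): 1⊕0⊕1⊕1 = 1
s4 (pos 4,5,6,7): 1⊕0⊕1⊕1 = 1
Syndrome s4…s1 = 110 → error at position 6.
Flip position 6: 1101011 → 1101001
Read data bits from positions 3,5,6,7: 0001

0001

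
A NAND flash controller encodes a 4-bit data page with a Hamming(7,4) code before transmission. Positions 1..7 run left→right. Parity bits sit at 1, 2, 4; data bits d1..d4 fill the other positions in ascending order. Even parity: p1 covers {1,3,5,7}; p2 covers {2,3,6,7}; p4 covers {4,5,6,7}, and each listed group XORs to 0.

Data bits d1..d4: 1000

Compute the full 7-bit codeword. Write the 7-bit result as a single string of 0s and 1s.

Place data at non-parity positions: p1 p2 1 p4 0 0 0
p1 (pos 1,3,5,7): XOR of data positions = 1⊕0⊕0 = 1
p2 (pos 2,3,6,7): XOR of data positions = 1⊕0⊕0 = 1
p4 (pos 4,5,6,7): XOR of data positions = 0⊕0⊕0 = 0
Codeword: 1110000

1110000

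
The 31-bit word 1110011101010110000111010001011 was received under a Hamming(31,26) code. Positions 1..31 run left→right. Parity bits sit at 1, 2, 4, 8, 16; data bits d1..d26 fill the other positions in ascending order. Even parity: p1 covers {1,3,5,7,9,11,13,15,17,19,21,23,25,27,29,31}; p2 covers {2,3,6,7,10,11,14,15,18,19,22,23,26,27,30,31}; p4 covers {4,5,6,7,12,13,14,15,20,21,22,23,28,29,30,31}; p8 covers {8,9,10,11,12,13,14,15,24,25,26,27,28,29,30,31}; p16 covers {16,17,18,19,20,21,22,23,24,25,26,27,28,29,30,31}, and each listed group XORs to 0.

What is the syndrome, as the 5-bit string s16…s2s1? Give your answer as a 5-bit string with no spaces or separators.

s1 (pos 1,3,5,7,9,11,13,15,17,19,21,23,25,27,29,31): 1⊕1⊕0⊕1⊕0⊕0⊕0⊕1⊕0⊕0⊕1⊕0⊕0⊕0⊕0⊕1 = 0
s2 (pos 2,3,6,7,10,11,14,15,18,19,22,23,26,27,30,31): 1⊕1⊕1⊕1⊕1⊕0⊕1⊕1⊕0⊕0⊕1⊕0⊕0⊕0⊕1⊕1 = 0
s4 (pos 4,5,6,7,12,13,14,15,20,21,22,23,28,29,30,31): 0⊕0⊕1⊕1⊕1⊕0⊕1⊕1⊕1⊕1⊕1⊕0⊕1⊕0⊕1⊕1 = 1
s8 (pos 8,9,10,11,12,13,14,15,24,25,26,27,28,29,30,31): 1⊕0⊕1⊕0⊕1⊕0⊕1⊕1⊕1⊕0⊕0⊕0⊕1⊕0⊕1⊕1 = 1
s16 (pos 16,17,18,19,20,21,22,23,24,25,26,27,28,29,30,31): 0⊕0⊕0⊕0⊕1⊕1⊕1⊕0⊕1⊕0⊕0⊕0⊕1⊕0⊕1⊕1 = 1
Syndrome s16…s1 = 11100 → error at position 28.

11100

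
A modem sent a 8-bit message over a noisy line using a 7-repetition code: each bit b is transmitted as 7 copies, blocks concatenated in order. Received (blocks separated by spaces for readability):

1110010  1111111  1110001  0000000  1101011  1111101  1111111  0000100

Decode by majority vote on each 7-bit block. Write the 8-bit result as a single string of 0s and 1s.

11101110

Block 1 (1110010): 4 ones → 1
Block 2 (1111111): 7 ones → 1
Block 3 (1110001): 4 ones → 1
Block 4 (0000000): 0 ones → 0
Block 5 (1101011): 5 ones → 1
Block 6 (1111101): 6 ones → 1
Block 7 (1111111): 7 ones → 1
Block 8 (0000100): 1 one → 0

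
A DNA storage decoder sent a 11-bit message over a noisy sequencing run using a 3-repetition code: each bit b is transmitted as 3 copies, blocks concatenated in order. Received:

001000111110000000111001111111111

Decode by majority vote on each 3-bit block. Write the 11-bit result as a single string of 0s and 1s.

Block 1 (001): 1 one → 0
Block 2 (000): 0 ones → 0
Block 3 (111): 3 ones → 1
Block 4 (110): 2 ones → 1
Block 5 (000): 0 ones → 0
Block 6 (000): 0 ones → 0
Block 7 (111): 3 ones → 1
Block 8 (001): 1 one → 0
Block 9 (111): 3 ones → 1
Block 10 (111): 3 ones → 1
Block 11 (111): 3 ones → 1

00110010111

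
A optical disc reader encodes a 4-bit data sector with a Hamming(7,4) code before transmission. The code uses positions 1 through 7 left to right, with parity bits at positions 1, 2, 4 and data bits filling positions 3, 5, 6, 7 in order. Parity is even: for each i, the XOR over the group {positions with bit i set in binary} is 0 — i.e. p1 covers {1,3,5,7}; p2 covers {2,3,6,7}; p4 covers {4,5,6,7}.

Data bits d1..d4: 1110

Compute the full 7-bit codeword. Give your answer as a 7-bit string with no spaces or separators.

0010110

Place data at non-parity positions: p1 p2 1 p4 1 1 0
p1 (pos 1,3,5,7): XOR of data positions = 1⊕1⊕0 = 0
p2 (pos 2,3,6,7): XOR of data positions = 1⊕1⊕0 = 0
p4 (pos 4,5,6,7): XOR of data positions = 1⊕1⊕0 = 0
Codeword: 0010110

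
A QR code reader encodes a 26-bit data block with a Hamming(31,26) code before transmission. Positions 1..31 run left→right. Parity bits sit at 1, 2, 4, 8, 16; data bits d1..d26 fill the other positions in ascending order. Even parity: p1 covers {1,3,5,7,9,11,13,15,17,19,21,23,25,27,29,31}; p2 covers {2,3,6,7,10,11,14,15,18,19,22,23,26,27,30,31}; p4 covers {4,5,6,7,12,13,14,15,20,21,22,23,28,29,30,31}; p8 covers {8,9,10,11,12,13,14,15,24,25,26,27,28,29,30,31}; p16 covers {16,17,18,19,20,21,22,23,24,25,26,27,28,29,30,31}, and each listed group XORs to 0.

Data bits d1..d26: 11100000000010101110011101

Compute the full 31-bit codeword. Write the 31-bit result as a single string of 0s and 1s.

0110110100000001010101110011101

Place data at non-parity positions: p1 p2 1 p4 1 1 0 p8 0 0 0 0 0 0 0 p16 0 1 0 1 0 1 1 1 0 0 1 1 1 0 1
p1 (pos 1,3,5,7,9,11,13,15,17,19,21,23,25,27,29,31): XOR of data positions = 1⊕1⊕0⊕0⊕0⊕0⊕0⊕0⊕0⊕0⊕1⊕0⊕1⊕1⊕1 = 0
p2 (pos 2,3,6,7,10,11,14,15,18,19,22,23,26,27,30,31): XOR of data positions = 1⊕1⊕0⊕0⊕0⊕0⊕0⊕1⊕0⊕1⊕1⊕0⊕1⊕0⊕1 = 1
p4 (pos 4,5,6,7,12,13,14,15,20,21,22,23,28,29,30,31): XOR of data positions = 1⊕1⊕0⊕0⊕0⊕0⊕0⊕1⊕0⊕1⊕1⊕1⊕1⊕0⊕1 = 0
p8 (pos 8,9,10,11,12,13,14,15,24,25,26,27,28,29,30,31): XOR of data positions = 0⊕0⊕0⊕0⊕0⊕0⊕0⊕1⊕0⊕0⊕1⊕1⊕1⊕0⊕1 = 1
p16 (pos 16,17,18,19,20,21,22,23,24,25,26,27,28,29,30,31): XOR of data positions = 0⊕1⊕0⊕1⊕0⊕1⊕1⊕1⊕0⊕0⊕1⊕1⊕1⊕0⊕1 = 1
Codeword: 0110110100000001010101110011101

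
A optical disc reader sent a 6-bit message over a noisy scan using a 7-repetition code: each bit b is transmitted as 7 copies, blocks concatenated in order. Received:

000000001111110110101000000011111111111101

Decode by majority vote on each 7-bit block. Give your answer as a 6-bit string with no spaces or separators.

Block 1 (0000000): 0 ones → 0
Block 2 (0111111): 6 ones → 1
Block 3 (0110101): 4 ones → 1
Block 4 (0000000): 0 ones → 0
Block 5 (1111111): 7 ones → 1
Block 6 (1111101): 6 ones → 1

011011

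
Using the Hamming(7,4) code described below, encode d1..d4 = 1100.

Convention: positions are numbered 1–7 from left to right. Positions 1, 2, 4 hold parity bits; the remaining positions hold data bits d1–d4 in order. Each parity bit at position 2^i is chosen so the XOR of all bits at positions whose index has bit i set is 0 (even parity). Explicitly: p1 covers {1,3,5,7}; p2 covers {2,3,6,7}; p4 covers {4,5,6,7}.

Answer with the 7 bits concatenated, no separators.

0111100

Place data at non-parity positions: p1 p2 1 p4 1 0 0
p1 (pos 1,3,5,7): XOR of data positions = 1⊕1⊕0 = 0
p2 (pos 2,3,6,7): XOR of data positions = 1⊕0⊕0 = 1
p4 (pos 4,5,6,7): XOR of data positions = 1⊕0⊕0 = 1
Codeword: 0111100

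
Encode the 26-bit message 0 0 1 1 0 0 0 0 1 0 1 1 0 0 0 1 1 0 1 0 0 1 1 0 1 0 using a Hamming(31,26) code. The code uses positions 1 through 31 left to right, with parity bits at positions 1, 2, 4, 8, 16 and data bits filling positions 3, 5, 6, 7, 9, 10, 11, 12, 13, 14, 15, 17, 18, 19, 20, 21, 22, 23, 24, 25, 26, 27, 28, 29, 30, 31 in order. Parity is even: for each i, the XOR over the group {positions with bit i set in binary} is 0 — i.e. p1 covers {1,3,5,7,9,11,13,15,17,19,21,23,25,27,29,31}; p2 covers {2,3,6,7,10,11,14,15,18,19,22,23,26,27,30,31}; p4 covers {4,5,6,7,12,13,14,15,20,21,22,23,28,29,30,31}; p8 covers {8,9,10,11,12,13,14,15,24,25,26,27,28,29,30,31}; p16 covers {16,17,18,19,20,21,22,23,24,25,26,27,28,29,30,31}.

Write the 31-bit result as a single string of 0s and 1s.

Place data at non-parity positions: p1 p2 0 p4 0 1 1 p8 0 0 0 0 1 0 1 p16 1 0 0 0 1 1 0 1 0 0 1 1 0 1 0
p1 (pos 1,3,5,7,9,11,13,15,17,19,21,23,25,27,29,31): XOR of data positions = 0⊕0⊕1⊕0⊕0⊕1⊕1⊕1⊕0⊕1⊕0⊕0⊕1⊕0⊕0 = 0
p2 (pos 2,3,6,7,10,11,14,15,18,19,22,23,26,27,30,31): XOR of data positions = 0⊕1⊕1⊕0⊕0⊕0⊕1⊕0⊕0⊕1⊕0⊕0⊕1⊕1⊕0 = 0
p4 (pos 4,5,6,7,12,13,14,15,20,21,22,23,28,29,30,31): XOR of data positions = 0⊕1⊕1⊕0⊕1⊕0⊕1⊕0⊕1⊕1⊕0⊕1⊕0⊕1⊕0 = 0
p8 (pos 8,9,10,11,12,13,14,15,24,25,26,27,28,29,30,31): XOR of data positions = 0⊕0⊕0⊕0⊕1⊕0⊕1⊕1⊕0⊕0⊕1⊕1⊕0⊕1⊕0 = 0
p16 (pos 16,17,18,19,20,21,22,23,24,25,26,27,28,29,30,31): XOR of data positions = 1⊕0⊕0⊕0⊕1⊕1⊕0⊕1⊕0⊕0⊕1⊕1⊕0⊕1⊕0 = 1
Codeword: 0000011000001011100011010011010

0000011000001011100011010011010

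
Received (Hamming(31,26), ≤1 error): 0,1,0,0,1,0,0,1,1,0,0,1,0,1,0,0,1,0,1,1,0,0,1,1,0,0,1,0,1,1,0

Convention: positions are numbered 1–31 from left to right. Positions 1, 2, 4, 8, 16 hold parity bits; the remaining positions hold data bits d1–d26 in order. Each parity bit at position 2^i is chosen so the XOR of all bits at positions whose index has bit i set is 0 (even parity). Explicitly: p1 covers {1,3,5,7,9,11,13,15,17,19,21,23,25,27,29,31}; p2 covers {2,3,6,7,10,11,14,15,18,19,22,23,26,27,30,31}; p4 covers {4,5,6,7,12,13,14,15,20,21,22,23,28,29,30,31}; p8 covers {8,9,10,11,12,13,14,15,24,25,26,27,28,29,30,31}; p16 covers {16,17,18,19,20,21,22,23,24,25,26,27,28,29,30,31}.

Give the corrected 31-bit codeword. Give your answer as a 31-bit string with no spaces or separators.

s1 (pos 1,3,5,7,9,11,13,15,17,19,21,23,25,27,29,31): 0⊕0⊕1⊕0⊕1⊕0⊕0⊕0⊕1⊕1⊕0⊕1⊕0⊕1⊕1⊕0 = 1
s2 (pos 2,3,6,7,10,11,14,15,18,19,22,23,26,27,30,31): 1⊕0⊕0⊕0⊕0⊕0⊕1⊕0⊕0⊕1⊕0⊕1⊕0⊕1⊕1⊕0 = 0
s4 (pos 4,5,6,7,12,13,14,15,20,21,22,23,28,29,30,31): 0⊕1⊕0⊕0⊕1⊕0⊕1⊕0⊕1⊕0⊕0⊕1⊕0⊕1⊕1⊕0 = 1
s8 (pos 8,9,10,11,12,13,14,15,24,25,26,27,28,29,30,31): 1⊕1⊕0⊕0⊕1⊕0⊕1⊕0⊕1⊕0⊕0⊕1⊕0⊕1⊕1⊕0 = 0
s16 (pos 16,17,18,19,20,21,22,23,24,25,26,27,28,29,30,31): 0⊕1⊕0⊕1⊕1⊕0⊕0⊕1⊕1⊕0⊕0⊕1⊕0⊕1⊕1⊕0 = 0
Syndrome s16…s1 = 00101 → error at position 5.
Flip position 5: 0100100110010100101100110010110 → 0100000110010100101100110010110

0100000110010100101100110010110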